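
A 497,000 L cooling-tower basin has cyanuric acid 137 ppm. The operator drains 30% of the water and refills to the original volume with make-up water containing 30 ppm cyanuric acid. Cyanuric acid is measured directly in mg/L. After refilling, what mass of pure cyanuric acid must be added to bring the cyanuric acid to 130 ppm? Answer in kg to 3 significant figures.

12.5 kg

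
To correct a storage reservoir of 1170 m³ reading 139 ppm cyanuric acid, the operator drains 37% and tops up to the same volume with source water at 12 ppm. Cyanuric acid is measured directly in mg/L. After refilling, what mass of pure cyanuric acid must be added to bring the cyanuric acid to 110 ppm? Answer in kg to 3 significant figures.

Volume: 1170 m³ = 1,170,000 L.
After draining 37% and refilling: 139 × 0.63 + 12 × 0.37 = 92.01 ppm.
Deficit to target: 110 − 92.01 = 17.99 mg/L.
Mass: 17.99 mg/L × 1,170,000 L = 21,050 g cyanuric acid.

21.0 kg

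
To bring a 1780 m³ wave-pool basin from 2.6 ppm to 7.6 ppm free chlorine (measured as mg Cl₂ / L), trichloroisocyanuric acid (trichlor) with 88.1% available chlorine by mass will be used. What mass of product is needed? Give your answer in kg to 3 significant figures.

10.1 kg

Volume: 1780 m³ = 1,780,000 L.
Chlorine deficit: 7.6 − 2.6 = 5 ppm = 5 mg/L as Cl₂.
Cl₂ equivalent needed: 5 mg/L × 1,780,000 L = 8,900,000 mg = 8900 g.
Product at 88.1% available chlorine: 8900 / 0.881 = 10,100 g.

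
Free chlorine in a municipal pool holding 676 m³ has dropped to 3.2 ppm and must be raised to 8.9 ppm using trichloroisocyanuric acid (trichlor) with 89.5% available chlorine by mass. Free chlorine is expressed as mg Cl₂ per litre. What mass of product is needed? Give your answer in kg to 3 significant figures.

4.31 kg

Volume: 676 m³ = 676,000 L.
Chlorine deficit: 8.9 − 3.2 = 5.7 ppm = 5.7 mg/L as Cl₂.
Cl₂ equivalent needed: 5.7 mg/L × 676,000 L = 3,853,000 mg = 3853 g.
Product at 89.5% available chlorine: 3853 / 0.895 = 4305 g.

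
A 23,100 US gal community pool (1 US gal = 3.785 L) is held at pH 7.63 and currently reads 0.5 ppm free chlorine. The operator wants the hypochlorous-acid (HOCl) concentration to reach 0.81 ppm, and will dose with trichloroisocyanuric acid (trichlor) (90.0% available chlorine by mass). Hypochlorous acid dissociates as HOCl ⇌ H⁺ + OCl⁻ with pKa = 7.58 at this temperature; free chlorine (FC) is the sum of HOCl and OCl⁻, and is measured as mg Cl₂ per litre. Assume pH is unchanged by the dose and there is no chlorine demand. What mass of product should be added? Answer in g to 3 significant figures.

Volume: 23,100 US gal × 3.785 L/gal = 87,434 L.
[OCl⁻]/[HOCl] = 10^(pH − pKa) = 10^(7.63 − 7.58) = 1.122; fraction as HOCl = 1/(1 + 1.122) = 0.4712.
Free chlorine required for 0.81 ppm HOCl: 0.81 / 0.4712 = 1.719 ppm.
FC to add: 1.719 − 0.5 = 1.219 mg/L as Cl₂.
Cl₂ equivalent: 1.219 mg/L × 87,434 L = 106.6 g.
Product at 90.0% available Cl: 106.6 / 0.9 = 118.4 g.

118 g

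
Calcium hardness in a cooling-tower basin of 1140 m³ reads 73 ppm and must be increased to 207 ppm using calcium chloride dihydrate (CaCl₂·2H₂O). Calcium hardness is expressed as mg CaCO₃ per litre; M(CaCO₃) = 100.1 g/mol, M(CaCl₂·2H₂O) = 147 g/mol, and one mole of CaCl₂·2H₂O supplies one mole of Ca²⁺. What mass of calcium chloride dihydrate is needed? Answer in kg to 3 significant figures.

Volume: 1140 m³ = 1,140,000 L.
Hardness to add: (207 − 73) = 134 mg/L as CaCO₃ × 1,140,000 L = 152,800 g as CaCO₃.
Moles of Ca²⁺ (1 mol Ca²⁺ ≡ 1 mol CaCO₃): 152,800 / 100.1 g/mol = 1526 mol.
Mass of CaCl₂·2H₂O: 1526 × 147 = 224,300 g.

224 kg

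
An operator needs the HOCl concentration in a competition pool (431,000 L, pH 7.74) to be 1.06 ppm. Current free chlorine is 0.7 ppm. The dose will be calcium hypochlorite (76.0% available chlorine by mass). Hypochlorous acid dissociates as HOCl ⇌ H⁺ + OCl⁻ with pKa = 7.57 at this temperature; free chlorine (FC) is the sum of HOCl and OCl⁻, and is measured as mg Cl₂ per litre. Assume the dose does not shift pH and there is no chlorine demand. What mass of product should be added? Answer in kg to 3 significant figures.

1.09 kg

[OCl⁻]/[HOCl] = 10^(pH − pKa) = 10^(7.74 − 7.57) = 1.479; fraction as HOCl = 1/(1 + 1.479) = 0.4034.
Free chlorine required for 1.06 ppm HOCl: 1.06 / 0.4034 = 2.628 ppm.
FC to add: 2.628 − 0.7 = 1.928 mg/L as Cl₂.
Cl₂ equivalent: 1.928 mg/L × 431,000 L = 830.9 g.
Product at 76.0% available Cl: 830.9 / 0.76 = 1093 g.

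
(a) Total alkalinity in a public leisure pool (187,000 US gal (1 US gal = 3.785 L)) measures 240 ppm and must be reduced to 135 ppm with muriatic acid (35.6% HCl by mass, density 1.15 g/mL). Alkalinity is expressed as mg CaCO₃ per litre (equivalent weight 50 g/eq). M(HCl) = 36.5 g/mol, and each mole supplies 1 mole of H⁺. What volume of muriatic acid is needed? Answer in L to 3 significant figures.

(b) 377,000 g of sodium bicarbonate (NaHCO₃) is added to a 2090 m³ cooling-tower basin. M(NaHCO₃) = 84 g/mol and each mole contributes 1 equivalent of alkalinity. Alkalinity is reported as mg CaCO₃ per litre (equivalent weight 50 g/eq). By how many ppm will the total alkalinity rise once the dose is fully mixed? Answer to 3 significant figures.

(a) Volume: 187,000 US gal × 3.785 L/gal = 707,795 L.
(a) Alkalinity to neutralize: (240 − 135) = 105 mg/L as CaCO₃ × 707,795 L = 74,320 g as CaCO₃.
(a) Equivalents of H⁺ required: 74,320 ÷ 50 g/eq = 1486 eq = 1486 mol HCl.
(a) Mass of HCl: 1486 × 36.5 = 54,250 g.
(a) Mass of 35.6% solution: 54,250 / 0.356 = 152,400 g.
(a) Volume: 152,400 g ÷ 1.15 g/mL = 132,500 mL.

(b) Volume: 2090 m³ = 2,090,000 L.
(b) Moles of NaHCO₃: 377,000 g ÷ 84 g/mol = 4488 mol → 4488 eq of alkalinity.
(b) As CaCO₃: 4488 eq × 50 g/eq = 224,400 g.
(b) Rise: 224,400 g / 2,090,000 L × 1000 = 107.4 mg/L.

(a) 133 L; (b) 107 ppm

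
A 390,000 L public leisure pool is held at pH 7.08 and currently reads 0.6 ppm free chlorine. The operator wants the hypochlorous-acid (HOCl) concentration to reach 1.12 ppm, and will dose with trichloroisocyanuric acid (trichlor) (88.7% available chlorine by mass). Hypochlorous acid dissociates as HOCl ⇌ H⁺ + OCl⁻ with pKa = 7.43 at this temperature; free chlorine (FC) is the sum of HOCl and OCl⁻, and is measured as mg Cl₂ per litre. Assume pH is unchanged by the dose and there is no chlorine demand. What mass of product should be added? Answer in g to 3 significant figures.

[OCl⁻]/[HOCl] = 10^(pH − pKa) = 10^(7.08 − 7.43) = 0.4467; fraction as HOCl = 1/(1 + 0.4467) = 0.6912.
Free chlorine required for 1.12 ppm HOCl: 1.12 / 0.6912 = 1.62 ppm.
FC to add: 1.62 − 0.6 = 1.02 mg/L as Cl₂.
Cl₂ equivalent: 1.02 mg/L × 390,000 L = 397.9 g.
Product at 88.7% available Cl: 397.9 / 0.887 = 448.6 g.

449 g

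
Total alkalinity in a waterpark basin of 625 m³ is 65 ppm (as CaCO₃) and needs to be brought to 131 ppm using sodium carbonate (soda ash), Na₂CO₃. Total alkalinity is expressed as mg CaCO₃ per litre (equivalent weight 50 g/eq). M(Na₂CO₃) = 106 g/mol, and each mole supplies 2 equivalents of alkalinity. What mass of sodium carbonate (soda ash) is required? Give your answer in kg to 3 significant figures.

Volume: 625 m³ = 625,000 L.
Alkalinity to add: (131 − 65) = 66 mg/L as CaCO₃ × 625,000 L = 41,250 g as CaCO₃.
Equivalents: 41,250 g ÷ 50 g/eq = 825 eq.
Each mole of Na₂CO₃ supplies 2 eq, so 825 / 2 = 412.5 mol.
Mass: 412.5 mol × 106 g/mol = 43,720 g.

43.7 kg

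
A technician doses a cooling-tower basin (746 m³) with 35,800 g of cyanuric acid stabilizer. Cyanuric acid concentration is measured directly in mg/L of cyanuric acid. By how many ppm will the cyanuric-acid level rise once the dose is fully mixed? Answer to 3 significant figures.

48.0 ppm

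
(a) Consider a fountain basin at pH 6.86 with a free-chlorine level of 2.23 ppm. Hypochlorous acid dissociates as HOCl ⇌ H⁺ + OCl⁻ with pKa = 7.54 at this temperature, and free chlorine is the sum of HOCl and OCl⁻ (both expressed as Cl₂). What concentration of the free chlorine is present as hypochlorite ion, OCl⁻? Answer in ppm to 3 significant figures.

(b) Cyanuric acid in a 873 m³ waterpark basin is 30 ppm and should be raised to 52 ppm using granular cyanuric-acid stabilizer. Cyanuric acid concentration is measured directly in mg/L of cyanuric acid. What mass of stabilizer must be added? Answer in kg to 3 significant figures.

(a) [OCl⁻]/[HOCl] = 10^(pH − pKa) = 10^(6.86 − 7.54) = 10^-0.68 = 0.2089.
(a) Fraction as HOCl = 1 / (1 + 0.2089) = 0.8272.
(a) OCl⁻ = (1 − 0.8272) × 2.23 ppm = 0.3854 ppm.

(b) Volume: 873 m³ = 873,000 L.
(b) CYA to add: (52 − 30) = 22 mg/L × 873,000 L = 19,210 g cyanuric acid.

(a) 0.385 ppm; (b) 19.2 kg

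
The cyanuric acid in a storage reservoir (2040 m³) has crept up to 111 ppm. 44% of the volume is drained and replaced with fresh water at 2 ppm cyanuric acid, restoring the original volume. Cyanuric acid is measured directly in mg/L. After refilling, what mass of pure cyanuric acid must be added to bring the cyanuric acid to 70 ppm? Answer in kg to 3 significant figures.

14.2 kg

Volume: 2040 m³ = 2,040,000 L.
After draining 44% and refilling: 111 × 0.56 + 2 × 0.44 = 63.04 ppm.
Deficit to target: 70 − 63.04 = 6.96 mg/L.
Mass: 6.96 mg/L × 2,040,000 L = 14,200 g cyanuric acid.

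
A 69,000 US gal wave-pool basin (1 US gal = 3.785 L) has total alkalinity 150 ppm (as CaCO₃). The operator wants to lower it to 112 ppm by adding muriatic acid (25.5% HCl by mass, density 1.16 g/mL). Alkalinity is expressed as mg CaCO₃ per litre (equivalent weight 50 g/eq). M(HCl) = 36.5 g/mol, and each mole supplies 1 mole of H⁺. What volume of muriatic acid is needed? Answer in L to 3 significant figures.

Volume: 69,000 US gal × 3.785 L/gal = 261,165 L.
Alkalinity to neutralize: (150 − 112) = 38 mg/L as CaCO₃ × 261,165 L = 9924 g as CaCO₃.
Equivalents of H⁺ required: 9924 ÷ 50 g/eq = 198.5 eq = 198.5 mol HCl.
Mass of HCl: 198.5 × 36.5 = 7245 g.
Mass of 25.5% solution: 7245 / 0.255 = 28,410 g.
Volume: 28,410 g ÷ 1.16 g/mL = 24,490 mL.

24.5 L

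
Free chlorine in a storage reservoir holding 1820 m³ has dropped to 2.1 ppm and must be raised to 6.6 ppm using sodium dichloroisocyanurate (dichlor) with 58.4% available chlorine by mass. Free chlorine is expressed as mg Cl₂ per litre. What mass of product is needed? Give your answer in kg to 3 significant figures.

Volume: 1820 m³ = 1,820,000 L.
Chlorine deficit: 6.6 − 2.1 = 4.5 ppm = 4.5 mg/L as Cl₂.
Cl₂ equivalent needed: 4.5 mg/L × 1,820,000 L = 8,190,000 mg = 8190 g.
Product at 58.4% available chlorine: 8190 / 0.584 = 14,020 g.

14.0 kg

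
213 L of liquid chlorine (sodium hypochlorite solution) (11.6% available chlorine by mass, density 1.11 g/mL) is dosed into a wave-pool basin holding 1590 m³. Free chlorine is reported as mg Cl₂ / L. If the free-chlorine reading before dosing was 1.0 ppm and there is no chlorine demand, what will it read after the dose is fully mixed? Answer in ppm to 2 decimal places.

18.25 ppm

Volume: 1590 m³ = 1,590,000 L.
Mass of solution: 213 L × 1000 mL/L × 1.11 g/mL = 236,400 g.
Available chlorine delivered: 236,400 g × 0.116 = 27,430 g as Cl₂.
Concentration rise: 27,430 g / 1,590,000 L = 17.25 mg/L = 17.25 ppm.
Final FC: 1.0 + 17.25 = 18.25 ppm.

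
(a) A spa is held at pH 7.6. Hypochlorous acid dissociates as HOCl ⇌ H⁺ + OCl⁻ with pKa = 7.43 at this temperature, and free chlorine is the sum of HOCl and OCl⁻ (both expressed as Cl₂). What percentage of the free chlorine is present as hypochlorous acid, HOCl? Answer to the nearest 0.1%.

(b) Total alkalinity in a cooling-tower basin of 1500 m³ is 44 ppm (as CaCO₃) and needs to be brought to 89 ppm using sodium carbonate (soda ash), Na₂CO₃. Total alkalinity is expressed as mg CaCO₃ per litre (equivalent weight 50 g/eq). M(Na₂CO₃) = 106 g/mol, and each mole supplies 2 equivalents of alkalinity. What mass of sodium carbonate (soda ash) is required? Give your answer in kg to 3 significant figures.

(a) 40.3%; (b) 71.5 kg

(a) [OCl⁻]/[HOCl] = 10^(pH − pKa) = 10^(7.6 − 7.43) = 10^0.17 = 1.479.
(a) Fraction as HOCl = 1 / (1 + 1.479) = 0.4034.

(b) Volume: 1500 m³ = 1,500,000 L.
(b) Alkalinity to add: (89 − 44) = 45 mg/L as CaCO₃ × 1,500,000 L = 67,500 g as CaCO₃.
(b) Equivalents: 67,500 g ÷ 50 g/eq = 1350 eq.
(b) Each mole of Na₂CO₃ supplies 2 eq, so 1350 / 2 = 675 mol.
(b) Mass: 675 mol × 106 g/mol = 71,550 g.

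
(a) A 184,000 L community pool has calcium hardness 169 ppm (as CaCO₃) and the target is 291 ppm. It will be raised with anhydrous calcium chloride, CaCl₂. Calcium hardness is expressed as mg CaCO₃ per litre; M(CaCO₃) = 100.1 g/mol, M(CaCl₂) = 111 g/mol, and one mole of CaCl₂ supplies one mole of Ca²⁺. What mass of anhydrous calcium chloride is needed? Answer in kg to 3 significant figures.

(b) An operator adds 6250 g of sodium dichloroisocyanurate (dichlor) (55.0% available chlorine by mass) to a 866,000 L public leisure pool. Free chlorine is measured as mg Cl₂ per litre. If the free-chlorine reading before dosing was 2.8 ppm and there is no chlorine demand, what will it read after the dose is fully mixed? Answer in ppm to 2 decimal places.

(a) Hardness to add: (291 − 169) = 122 mg/L as CaCO₃ × 184,000 L = 22,450 g as CaCO₃.
(a) Moles of Ca²⁺ (1 mol Ca²⁺ ≡ 1 mol CaCO₃): 22,450 / 100.1 g/mol = 224.3 mol.
(a) Mass of CaCl₂: 224.3 × 111 = 24,890 g.

(b) Available chlorine delivered: 6250 g × 0.55 = 3438 g as Cl₂.
(b) Concentration rise: 3438 g / 866,000 L = 3.969 mg/L = 3.97 ppm.
(b) Final FC: 2.8 + 3.97 = 6.77 ppm.

(a) 24.9 kg; (b) 6.77 ppm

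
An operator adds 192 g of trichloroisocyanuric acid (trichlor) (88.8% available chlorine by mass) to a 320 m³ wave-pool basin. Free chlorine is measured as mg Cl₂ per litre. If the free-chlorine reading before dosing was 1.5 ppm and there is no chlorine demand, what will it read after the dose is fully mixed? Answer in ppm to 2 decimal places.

Volume: 320 m³ = 320,000 L.
Available chlorine delivered: 192 g × 0.888 = 170.5 g as Cl₂.
Concentration rise: 170.5 g / 320,000 L = 0.5328 mg/L = 0.53 ppm.
Final FC: 1.5 + 0.53 = 2.03 ppm.

2.03 ppm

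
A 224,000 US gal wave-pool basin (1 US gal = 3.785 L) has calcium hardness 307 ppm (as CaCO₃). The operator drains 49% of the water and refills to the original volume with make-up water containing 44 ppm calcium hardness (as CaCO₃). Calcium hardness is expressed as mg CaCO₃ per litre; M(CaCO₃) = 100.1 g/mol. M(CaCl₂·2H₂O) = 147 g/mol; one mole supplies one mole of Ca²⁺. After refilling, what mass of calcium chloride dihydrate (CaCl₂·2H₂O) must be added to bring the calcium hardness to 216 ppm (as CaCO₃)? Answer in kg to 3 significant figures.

Volume: 224,000 US gal × 3.785 L/gal = 847,840 L.
After draining 49% and refilling: 307 × 0.51 + 44 × 0.49 = 178.13 ppm.
Deficit to target: 216 − 178.13 = 37.87 mg/L.
As CaCO₃: 37.87 mg/L × 847,840 L = 32,110 g; ÷ 100.1 = 320.8 mol Ca²⁺.
Mass: 320.8 × 147 = 47,150 g.

47.2 kg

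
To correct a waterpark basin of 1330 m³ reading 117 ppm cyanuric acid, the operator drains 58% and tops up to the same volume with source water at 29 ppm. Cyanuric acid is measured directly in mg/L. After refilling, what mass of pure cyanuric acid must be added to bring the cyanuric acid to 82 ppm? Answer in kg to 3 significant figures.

21.3 kg

Volume: 1330 m³ = 1,330,000 L.
After draining 58% and refilling: 117 × 0.42 + 29 × 0.58 = 65.96 ppm.
Deficit to target: 82 − 65.96 = 16.04 mg/L.
Mass: 16.04 mg/L × 1,330,000 L = 21,330 g cyanuric acid.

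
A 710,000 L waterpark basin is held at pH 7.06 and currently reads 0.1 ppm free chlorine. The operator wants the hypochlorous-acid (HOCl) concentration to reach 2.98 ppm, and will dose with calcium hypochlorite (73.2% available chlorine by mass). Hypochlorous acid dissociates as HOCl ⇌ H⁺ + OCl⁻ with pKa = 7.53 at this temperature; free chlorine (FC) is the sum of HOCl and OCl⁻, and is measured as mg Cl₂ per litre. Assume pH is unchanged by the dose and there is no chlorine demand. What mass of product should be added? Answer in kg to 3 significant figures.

[OCl⁻]/[HOCl] = 10^(pH − pKa) = 10^(7.06 − 7.53) = 0.3388; fraction as HOCl = 1/(1 + 0.3388) = 0.7469.
Free chlorine required for 2.98 ppm HOCl: 2.98 / 0.7469 = 3.99 ppm.
FC to add: 3.99 − 0.1 = 3.89 mg/L as Cl₂.
Cl₂ equivalent: 3.89 mg/L × 710,000 L = 2762 g.
Product at 73.2% available Cl: 2762 / 0.732 = 3773 g.

3.77 kg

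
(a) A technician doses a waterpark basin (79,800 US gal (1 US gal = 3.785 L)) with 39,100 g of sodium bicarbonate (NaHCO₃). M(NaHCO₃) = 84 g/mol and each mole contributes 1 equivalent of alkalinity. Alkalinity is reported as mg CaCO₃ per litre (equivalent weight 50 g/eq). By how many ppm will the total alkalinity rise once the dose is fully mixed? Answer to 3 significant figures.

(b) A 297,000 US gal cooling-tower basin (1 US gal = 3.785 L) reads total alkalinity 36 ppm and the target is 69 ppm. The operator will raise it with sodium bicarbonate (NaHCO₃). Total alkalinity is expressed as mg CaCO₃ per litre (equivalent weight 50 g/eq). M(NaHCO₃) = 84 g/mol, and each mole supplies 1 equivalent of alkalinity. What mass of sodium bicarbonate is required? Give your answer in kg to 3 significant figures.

(a) 77.1 ppm; (b) 62.3 kg

(a) Volume: 79,800 US gal × 3.785 L/gal = 302,043 L.
(a) Moles of NaHCO₃: 39,100 g ÷ 84 g/mol = 465.5 mol → 465.5 eq of alkalinity.
(a) As CaCO₃: 465.5 eq × 50 g/eq = 23,270 g.
(a) Rise: 23,270 g / 302,043 L × 1000 = 77.05 mg/L.

(b) Volume: 297,000 US gal × 3.785 L/gal = 1,124,145 L.
(b) Alkalinity to add: (69 − 36) = 33 mg/L as CaCO₃ × 1,124,145 L = 37,100 g as CaCO₃.
(b) Equivalents: 37,100 g ÷ 50 g/eq = 741.9 eq.
(b) NaHCO₃ supplies 1 eq per mole → 741.9 mol.
(b) Mass: 741.9 mol × 84 g/mol = 62,320 g.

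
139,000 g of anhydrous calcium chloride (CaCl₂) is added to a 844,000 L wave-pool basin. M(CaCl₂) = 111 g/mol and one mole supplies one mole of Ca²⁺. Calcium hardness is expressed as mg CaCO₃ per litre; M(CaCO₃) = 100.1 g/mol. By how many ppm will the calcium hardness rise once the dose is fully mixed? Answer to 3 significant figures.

Moles of Ca²⁺: 139,000 g ÷ 111 g/mol = 1252 mol.
As CaCO₃: 1252 mol × 100.1 g/mol = 125,400 g.
Rise: 125,400 g / 844,000 L × 1000 = 148.5 mg/L.

149 ppm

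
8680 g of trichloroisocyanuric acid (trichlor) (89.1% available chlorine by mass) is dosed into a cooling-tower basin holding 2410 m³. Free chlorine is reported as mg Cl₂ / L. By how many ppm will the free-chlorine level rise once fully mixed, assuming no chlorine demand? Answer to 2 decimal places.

3.21 ppm

Volume: 2410 m³ = 2,410,000 L.
Available chlorine delivered: 8680 g × 0.891 = 7734 g as Cl₂.
Concentration rise: 7734 g / 2,410,000 L = 3.209 mg/L = 3.21 ppm.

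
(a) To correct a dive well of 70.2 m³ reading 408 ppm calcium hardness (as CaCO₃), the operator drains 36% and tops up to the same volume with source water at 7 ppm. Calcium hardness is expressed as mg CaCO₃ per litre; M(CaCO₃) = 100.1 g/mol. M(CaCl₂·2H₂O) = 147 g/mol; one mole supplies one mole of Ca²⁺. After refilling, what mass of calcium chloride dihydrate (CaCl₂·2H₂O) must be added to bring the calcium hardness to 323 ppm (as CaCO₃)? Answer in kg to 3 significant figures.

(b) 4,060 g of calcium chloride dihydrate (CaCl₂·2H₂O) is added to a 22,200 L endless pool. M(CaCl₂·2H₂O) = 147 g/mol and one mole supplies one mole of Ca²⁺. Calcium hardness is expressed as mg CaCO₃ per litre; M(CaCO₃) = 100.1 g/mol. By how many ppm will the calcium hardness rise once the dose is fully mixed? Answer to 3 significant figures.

(a) 6.12 kg; (b) 125 ppm

(a) Volume: 70.2 m³ = 70,200 L.
(a) After draining 36% and refilling: 408 × 0.64 + 7 × 0.36 = 263.64 ppm.
(a) Deficit to target: 323 − 263.64 = 59.36 mg/L.
(a) As CaCO₃: 59.36 mg/L × 70,200 L = 4167 g; ÷ 100.1 = 41.63 mol Ca²⁺.
(a) Mass: 41.63 × 147 = 6119 g.

(b) Moles of Ca²⁺: 4,060 g ÷ 147 g/mol = 27.62 mol.
(b) As CaCO₃: 27.62 mol × 100.1 g/mol = 2765 g.
(b) Rise: 2765 g / 22,200 L × 1000 = 124.5 mg/L.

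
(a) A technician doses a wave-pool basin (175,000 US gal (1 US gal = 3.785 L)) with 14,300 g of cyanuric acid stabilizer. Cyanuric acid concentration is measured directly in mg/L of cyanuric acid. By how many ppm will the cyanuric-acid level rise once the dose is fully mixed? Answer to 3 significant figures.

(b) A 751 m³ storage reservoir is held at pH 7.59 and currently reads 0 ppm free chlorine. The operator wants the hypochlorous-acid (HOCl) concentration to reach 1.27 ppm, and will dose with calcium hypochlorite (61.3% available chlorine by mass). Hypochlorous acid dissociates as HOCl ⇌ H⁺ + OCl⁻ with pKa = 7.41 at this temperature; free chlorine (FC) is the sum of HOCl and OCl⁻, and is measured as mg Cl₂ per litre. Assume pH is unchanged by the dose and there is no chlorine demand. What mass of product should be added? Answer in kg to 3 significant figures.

(a) 21.6 ppm; (b) 3.91 kg

(a) Volume: 175,000 US gal × 3.785 L/gal = 662,375 L.
(a) Rise: 14,300 g / 662,375 L × 1000 = 21.59 mg/L.

(b) Volume: 751 m³ = 751,000 L.
(b) [OCl⁻]/[HOCl] = 10^(pH − pKa) = 10^(7.59 − 7.41) = 1.514; fraction as HOCl = 1/(1 + 1.514) = 0.3978.
(b) Free chlorine required for 1.27 ppm HOCl: 1.27 / 0.3978 = 3.192 ppm.
(b) FC to add: 3.192 − 0 = 3.192 mg/L as Cl₂.
(b) Cl₂ equivalent: 3.192 mg/L × 751,000 L = 2397 g.
(b) Product at 61.3% available Cl: 2397 / 0.613 = 3911 g.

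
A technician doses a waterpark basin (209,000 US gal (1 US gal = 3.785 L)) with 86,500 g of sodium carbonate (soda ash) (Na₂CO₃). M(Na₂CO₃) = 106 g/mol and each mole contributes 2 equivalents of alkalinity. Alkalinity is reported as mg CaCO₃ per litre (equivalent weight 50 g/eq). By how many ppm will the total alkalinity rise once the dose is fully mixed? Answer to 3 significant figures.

Volume: 209,000 US gal × 3.785 L/gal = 791,065 L.
Moles of Na₂CO₃: 86,500 g ÷ 106 g/mol = 816 mol → 1632 eq of alkalinity.
As CaCO₃: 1632 eq × 50 g/eq = 81,600 g.
Rise: 81,600 g / 791,065 L × 1000 = 103.2 mg/L.

103 ppm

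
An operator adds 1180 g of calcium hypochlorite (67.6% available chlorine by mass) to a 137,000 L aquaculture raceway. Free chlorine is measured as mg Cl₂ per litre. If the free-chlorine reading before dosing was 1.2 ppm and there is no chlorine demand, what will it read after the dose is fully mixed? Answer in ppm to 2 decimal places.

Available chlorine delivered: 1180 g × 0.676 = 797.7 g as Cl₂.
Concentration rise: 797.7 g / 137,000 L = 5.822 mg/L = 5.82 ppm.
Final FC: 1.2 + 5.82 = 7.02 ppm.

7.02 ppm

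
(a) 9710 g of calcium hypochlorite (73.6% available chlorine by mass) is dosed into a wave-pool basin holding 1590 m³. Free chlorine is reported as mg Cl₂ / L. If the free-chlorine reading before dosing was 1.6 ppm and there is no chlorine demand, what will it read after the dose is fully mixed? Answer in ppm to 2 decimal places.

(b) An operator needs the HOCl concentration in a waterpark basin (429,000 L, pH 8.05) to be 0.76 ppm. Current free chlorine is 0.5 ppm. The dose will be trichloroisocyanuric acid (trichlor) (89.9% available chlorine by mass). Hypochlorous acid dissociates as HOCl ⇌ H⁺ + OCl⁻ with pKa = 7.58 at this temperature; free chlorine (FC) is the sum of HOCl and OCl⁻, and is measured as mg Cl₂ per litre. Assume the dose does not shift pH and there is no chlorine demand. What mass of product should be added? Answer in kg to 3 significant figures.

(a) Volume: 1590 m³ = 1,590,000 L.
(a) Available chlorine delivered: 9710 g × 0.736 = 7147 g as Cl₂.
(a) Concentration rise: 7147 g / 1,590,000 L = 4.495 mg/L = 4.49 ppm.
(a) Final FC: 1.6 + 4.49 = 6.09 ppm.

(b) [OCl⁻]/[HOCl] = 10^(pH − pKa) = 10^(8.05 − 7.58) = 2.951; fraction as HOCl = 1/(1 + 2.951) = 0.2531.
(b) Free chlorine required for 0.76 ppm HOCl: 0.76 / 0.2531 = 3.003 ppm.
(b) FC to add: 3.003 − 0.5 = 2.503 mg/L as Cl₂.
(b) Cl₂ equivalent: 2.503 mg/L × 429,000 L = 1074 g.
(b) Product at 89.9% available Cl: 1074 / 0.899 = 1194 g.

(a) 6.09 ppm; (b) 1.19 kg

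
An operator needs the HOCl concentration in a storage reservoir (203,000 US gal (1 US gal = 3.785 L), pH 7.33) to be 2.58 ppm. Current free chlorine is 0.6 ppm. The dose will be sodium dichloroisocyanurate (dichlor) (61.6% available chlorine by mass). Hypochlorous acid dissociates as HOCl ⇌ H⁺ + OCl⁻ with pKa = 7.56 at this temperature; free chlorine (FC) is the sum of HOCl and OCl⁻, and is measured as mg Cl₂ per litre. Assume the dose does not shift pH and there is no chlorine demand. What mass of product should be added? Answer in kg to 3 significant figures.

Volume: 203,000 US gal × 3.785 L/gal = 768,355 L.
[OCl⁻]/[HOCl] = 10^(pH − pKa) = 10^(7.33 − 7.56) = 0.5888; fraction as HOCl = 1/(1 + 0.5888) = 0.6294.
Free chlorine required for 2.58 ppm HOCl: 2.58 / 0.6294 = 4.099 ppm.
FC to add: 4.099 − 0.6 = 3.499 mg/L as Cl₂.
Cl₂ equivalent: 3.499 mg/L × 768,355 L = 2689 g.
Product at 61.6% available Cl: 2689 / 0.616 = 4365 g.

4.36 kg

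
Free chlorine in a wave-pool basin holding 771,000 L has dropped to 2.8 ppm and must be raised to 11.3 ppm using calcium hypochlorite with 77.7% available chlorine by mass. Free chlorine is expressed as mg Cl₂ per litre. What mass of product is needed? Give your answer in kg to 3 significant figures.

8.43 kg

Chlorine deficit: 11.3 − 2.8 = 8.5 ppm = 8.5 mg/L as Cl₂.
Cl₂ equivalent needed: 8.5 mg/L × 771,000 L = 6,554,000 mg = 6554 g.
Product at 77.7% available chlorine: 6554 / 0.777 = 8434 g.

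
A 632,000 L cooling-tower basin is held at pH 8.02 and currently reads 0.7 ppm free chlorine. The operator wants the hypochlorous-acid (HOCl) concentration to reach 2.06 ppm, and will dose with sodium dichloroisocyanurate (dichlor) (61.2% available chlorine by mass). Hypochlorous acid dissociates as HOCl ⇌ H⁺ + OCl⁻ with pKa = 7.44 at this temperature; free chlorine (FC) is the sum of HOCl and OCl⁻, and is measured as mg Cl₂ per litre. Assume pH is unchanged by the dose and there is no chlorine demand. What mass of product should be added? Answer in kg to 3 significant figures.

[OCl⁻]/[HOCl] = 10^(pH − pKa) = 10^(8.02 − 7.44) = 3.802; fraction as HOCl = 1/(1 + 3.802) = 0.2083.
Free chlorine required for 2.06 ppm HOCl: 2.06 / 0.2083 = 9.892 ppm.
FC to add: 9.892 − 0.7 = 9.192 mg/L as Cl₂.
Cl₂ equivalent: 9.192 mg/L × 632,000 L = 5809 g.
Product at 61.2% available Cl: 5809 / 0.612 = 9492 g.

9.49 kg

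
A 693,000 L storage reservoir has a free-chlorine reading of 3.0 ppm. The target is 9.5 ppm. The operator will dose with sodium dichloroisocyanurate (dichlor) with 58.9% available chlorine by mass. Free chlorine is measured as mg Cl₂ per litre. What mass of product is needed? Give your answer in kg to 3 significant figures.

Chlorine deficit: 9.5 − 3.0 = 6.5 ppm = 6.5 mg/L as Cl₂.
Cl₂ equivalent needed: 6.5 mg/L × 693,000 L = 4,504,000 mg = 4504 g.
Product at 58.9% available chlorine: 4504 / 0.589 = 7648 g.

7.65 kg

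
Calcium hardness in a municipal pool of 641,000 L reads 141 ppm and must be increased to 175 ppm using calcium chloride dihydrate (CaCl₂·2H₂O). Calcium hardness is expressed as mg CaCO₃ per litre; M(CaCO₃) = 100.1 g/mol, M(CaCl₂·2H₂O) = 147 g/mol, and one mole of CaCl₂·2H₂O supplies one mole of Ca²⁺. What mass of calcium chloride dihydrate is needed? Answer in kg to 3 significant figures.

32.0 kg

Hardness to add: (175 − 141) = 34 mg/L as CaCO₃ × 641,000 L = 21,790 g as CaCO₃.
Moles of Ca²⁺ (1 mol Ca²⁺ ≡ 1 mol CaCO₃): 21,790 / 100.1 g/mol = 217.7 mol.
Mass of CaCl₂·2H₂O: 217.7 × 147 = 32,010 g.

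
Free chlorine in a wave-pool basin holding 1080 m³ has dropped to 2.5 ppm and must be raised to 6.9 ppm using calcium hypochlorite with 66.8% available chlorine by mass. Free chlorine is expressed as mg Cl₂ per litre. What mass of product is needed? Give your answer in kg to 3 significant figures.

7.11 kg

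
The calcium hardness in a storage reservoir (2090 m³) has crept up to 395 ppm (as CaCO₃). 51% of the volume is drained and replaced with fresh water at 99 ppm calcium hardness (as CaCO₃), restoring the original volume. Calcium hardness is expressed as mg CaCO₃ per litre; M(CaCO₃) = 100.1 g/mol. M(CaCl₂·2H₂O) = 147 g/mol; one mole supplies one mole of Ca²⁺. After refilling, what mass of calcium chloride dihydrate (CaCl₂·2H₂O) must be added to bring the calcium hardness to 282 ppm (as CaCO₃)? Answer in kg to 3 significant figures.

Volume: 2090 m³ = 2,090,000 L.
After draining 51% and refilling: 395 × 0.49 + 99 × 0.51 = 244.04 ppm.
Deficit to target: 282 − 244.04 = 37.96 mg/L.
As CaCO₃: 37.96 mg/L × 2,090,000 L = 79,340 g; ÷ 100.1 = 792.6 mol Ca²⁺.
Mass: 792.6 × 147 = 116,500 g.

117 kg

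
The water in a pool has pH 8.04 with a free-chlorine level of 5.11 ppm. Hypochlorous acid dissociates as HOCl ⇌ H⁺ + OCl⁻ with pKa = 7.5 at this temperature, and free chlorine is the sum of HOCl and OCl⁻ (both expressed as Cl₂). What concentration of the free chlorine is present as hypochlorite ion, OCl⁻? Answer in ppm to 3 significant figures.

[OCl⁻]/[HOCl] = 10^(pH − pKa) = 10^(8.04 − 7.5) = 10^0.54 = 3.467.
Fraction as HOCl = 1 / (1 + 3.467) = 0.2238.
OCl⁻ = (1 − 0.2238) × 5.11 ppm = 3.966 ppm.

3.97 ppm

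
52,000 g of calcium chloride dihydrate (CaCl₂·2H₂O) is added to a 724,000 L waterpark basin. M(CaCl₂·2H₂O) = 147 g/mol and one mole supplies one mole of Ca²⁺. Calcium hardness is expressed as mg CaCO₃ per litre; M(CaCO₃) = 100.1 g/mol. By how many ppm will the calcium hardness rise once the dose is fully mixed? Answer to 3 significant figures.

Moles of Ca²⁺: 52,000 g ÷ 147 g/mol = 353.7 mol.
As CaCO₃: 353.7 mol × 100.1 g/mol = 35,410 g.
Rise: 35,410 g / 724,000 L × 1000 = 48.91 mg/L.

48.9 ppm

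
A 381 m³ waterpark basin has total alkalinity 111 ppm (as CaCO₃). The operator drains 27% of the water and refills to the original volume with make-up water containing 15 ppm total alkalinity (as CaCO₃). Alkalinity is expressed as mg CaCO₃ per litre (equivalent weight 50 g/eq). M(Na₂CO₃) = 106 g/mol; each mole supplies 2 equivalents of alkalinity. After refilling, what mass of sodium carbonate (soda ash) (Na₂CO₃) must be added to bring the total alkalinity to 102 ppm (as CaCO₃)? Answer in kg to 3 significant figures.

6.83 kg

Volume: 381 m³ = 381,000 L.
After draining 27% and refilling: 111 × 0.73 + 15 × 0.27 = 85.08 ppm.
Deficit to target: 102 − 85.08 = 16.92 mg/L.
As CaCO₃: 16.92 mg/L × 381,000 L = 6447 g; ÷ 50 g/eq ÷ 2 = 64.47 mol Na₂CO₃.
Mass: 64.47 × 106 = 6833 g.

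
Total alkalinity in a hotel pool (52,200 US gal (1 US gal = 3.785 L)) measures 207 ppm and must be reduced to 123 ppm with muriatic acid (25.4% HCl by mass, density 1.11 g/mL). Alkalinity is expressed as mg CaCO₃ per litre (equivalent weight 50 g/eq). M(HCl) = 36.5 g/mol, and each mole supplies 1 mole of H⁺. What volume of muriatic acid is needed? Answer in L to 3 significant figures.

Volume: 52,200 US gal × 3.785 L/gal = 197,577 L.
Alkalinity to neutralize: (207 − 123) = 84 mg/L as CaCO₃ × 197,577 L = 16,600 g as CaCO₃.
Equivalents of H⁺ required: 16,600 ÷ 50 g/eq = 331.9 eq = 331.9 mol HCl.
Mass of HCl: 331.9 × 36.5 = 12,120 g.
Mass of 25.4% solution: 12,120 / 0.254 = 47,700 g.
Volume: 47,700 g ÷ 1.11 g/mL = 42,970 mL.

43.0 L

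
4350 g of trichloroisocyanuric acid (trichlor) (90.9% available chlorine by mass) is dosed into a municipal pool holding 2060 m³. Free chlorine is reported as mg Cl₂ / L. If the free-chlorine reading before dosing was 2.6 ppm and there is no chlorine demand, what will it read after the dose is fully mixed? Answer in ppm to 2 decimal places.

4.52 ppm

Volume: 2060 m³ = 2,060,000 L.
Available chlorine delivered: 4350 g × 0.909 = 3954 g as Cl₂.
Concentration rise: 3954 g / 2,060,000 L = 1.919 mg/L = 1.92 ppm.
Final FC: 2.6 + 1.92 = 4.52 ppm.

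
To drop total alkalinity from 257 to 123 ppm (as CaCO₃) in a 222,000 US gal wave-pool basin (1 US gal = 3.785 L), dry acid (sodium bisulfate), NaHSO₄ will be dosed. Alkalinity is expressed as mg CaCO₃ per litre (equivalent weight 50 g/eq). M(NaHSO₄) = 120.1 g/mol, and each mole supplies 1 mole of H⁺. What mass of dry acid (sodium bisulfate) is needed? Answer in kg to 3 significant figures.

270 kg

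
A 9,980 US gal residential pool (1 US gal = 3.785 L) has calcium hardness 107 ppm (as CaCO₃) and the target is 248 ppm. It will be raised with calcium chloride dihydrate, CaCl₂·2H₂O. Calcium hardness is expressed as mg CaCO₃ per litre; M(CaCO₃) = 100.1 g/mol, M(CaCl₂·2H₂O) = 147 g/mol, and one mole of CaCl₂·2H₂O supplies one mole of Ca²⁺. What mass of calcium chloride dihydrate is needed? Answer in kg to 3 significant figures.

7.82 kg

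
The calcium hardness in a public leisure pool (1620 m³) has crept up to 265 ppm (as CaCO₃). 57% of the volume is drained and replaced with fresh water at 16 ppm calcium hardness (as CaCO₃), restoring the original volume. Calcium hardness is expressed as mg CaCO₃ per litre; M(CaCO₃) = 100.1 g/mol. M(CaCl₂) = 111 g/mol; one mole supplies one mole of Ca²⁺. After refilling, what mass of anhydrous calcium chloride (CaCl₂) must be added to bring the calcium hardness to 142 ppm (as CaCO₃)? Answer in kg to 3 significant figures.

34.0 kg

Volume: 1620 m³ = 1,620,000 L.
After draining 57% and refilling: 265 × 0.43 + 16 × 0.57 = 123.07 ppm.
Deficit to target: 142 − 123.07 = 18.93 mg/L.
As CaCO₃: 18.93 mg/L × 1,620,000 L = 30,670 g; ÷ 100.1 = 306.4 mol Ca²⁺.
Mass: 306.4 × 111 = 34,010 g.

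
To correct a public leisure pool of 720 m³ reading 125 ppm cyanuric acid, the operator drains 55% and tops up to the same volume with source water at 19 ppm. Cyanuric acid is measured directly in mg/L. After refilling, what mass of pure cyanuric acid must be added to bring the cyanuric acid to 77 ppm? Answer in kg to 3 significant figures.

7.42 kg

Volume: 720 m³ = 720,000 L.
After draining 55% and refilling: 125 × 0.45 + 19 × 0.55 = 66.7 ppm.
Deficit to target: 77 − 66.7 = 10.3 mg/L.
Mass: 10.3 mg/L × 720,000 L = 7416 g cyanuric acid.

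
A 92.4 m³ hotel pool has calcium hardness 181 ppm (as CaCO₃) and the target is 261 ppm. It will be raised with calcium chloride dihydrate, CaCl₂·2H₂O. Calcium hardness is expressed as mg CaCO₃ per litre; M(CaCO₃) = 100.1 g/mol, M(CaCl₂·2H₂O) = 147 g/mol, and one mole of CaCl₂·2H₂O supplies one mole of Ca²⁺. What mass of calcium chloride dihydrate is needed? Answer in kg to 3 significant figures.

Volume: 92.4 m³ = 92,400 L.
Hardness to add: (261 − 181) = 80 mg/L as CaCO₃ × 92,400 L = 7392 g as CaCO₃.
Moles of Ca²⁺ (1 mol Ca²⁺ ≡ 1 mol CaCO₃): 7392 / 100.1 g/mol = 73.85 mol.
Mass of CaCl₂·2H₂O: 73.85 × 147 = 10,860 g.

10.9 kg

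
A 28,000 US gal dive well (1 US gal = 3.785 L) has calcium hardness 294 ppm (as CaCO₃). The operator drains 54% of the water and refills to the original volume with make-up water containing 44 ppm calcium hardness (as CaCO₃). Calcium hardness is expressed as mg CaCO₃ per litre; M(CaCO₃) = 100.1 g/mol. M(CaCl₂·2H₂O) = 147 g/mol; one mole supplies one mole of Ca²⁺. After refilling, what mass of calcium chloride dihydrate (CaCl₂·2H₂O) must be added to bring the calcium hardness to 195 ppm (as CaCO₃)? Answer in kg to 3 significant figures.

5.60 kg

Volume: 28,000 US gal × 3.785 L/gal = 105,980 L.
After draining 54% and refilling: 294 × 0.46 + 44 × 0.54 = 159 ppm.
Deficit to target: 195 − 159 = 36 mg/L.
As CaCO₃: 36 mg/L × 105,980 L = 3815 g; ÷ 100.1 = 38.11 mol Ca²⁺.
Mass: 38.11 × 147 = 5603 g.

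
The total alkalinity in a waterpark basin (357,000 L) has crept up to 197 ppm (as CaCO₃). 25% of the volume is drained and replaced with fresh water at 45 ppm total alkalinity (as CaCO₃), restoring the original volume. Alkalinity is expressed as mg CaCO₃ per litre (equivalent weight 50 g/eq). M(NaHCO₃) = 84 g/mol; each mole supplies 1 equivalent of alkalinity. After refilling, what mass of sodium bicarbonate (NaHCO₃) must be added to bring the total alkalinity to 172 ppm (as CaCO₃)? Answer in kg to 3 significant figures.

7.80 kg

After draining 25% and refilling: 197 × 0.75 + 45 × 0.25 = 159 ppm.
Deficit to target: 172 − 159 = 13 mg/L.
As CaCO₃: 13 mg/L × 357,000 L = 4641 g; ÷ 50 g/eq ÷ 1 = 92.82 mol NaHCO₃.
Mass: 92.82 × 84 = 7797 g.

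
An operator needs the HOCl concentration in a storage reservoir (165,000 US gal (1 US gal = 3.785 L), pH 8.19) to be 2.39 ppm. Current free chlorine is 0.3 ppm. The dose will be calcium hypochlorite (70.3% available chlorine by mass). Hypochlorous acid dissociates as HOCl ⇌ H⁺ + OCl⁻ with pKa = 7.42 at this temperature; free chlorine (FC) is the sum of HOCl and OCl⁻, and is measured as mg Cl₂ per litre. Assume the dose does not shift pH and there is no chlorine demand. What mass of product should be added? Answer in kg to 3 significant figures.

14.4 kg

Volume: 165,000 US gal × 3.785 L/gal = 624,525 L.
[OCl⁻]/[HOCl] = 10^(pH − pKa) = 10^(8.19 − 7.42) = 5.888; fraction as HOCl = 1/(1 + 5.888) = 0.1452.
Free chlorine required for 2.39 ppm HOCl: 2.39 / 0.1452 = 16.46 ppm.
FC to add: 16.46 − 0.3 = 16.16 mg/L as Cl₂.
Cl₂ equivalent: 16.16 mg/L × 624,525 L = 10,090 g.
Product at 70.3% available Cl: 10,090 / 0.703 = 14,360 g.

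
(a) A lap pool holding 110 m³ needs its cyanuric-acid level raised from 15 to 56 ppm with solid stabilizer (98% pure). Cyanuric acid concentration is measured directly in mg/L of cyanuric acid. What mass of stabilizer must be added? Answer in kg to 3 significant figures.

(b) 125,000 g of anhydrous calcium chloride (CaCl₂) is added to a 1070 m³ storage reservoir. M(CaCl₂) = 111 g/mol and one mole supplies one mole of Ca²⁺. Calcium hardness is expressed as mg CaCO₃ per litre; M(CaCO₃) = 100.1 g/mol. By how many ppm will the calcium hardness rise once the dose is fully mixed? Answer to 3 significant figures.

(a) 4.60 kg; (b) 105 ppm

(a) Volume: 110 m³ = 110,000 L.
(a) CYA to add: (56 − 15) = 41 mg/L × 110,000 L = 4510 g cyanuric acid.
(a) At 98% purity: 4510 / 0.98 = 4602 g product.

(b) Volume: 1070 m³ = 1,070,000 L.
(b) Moles of Ca²⁺: 125,000 g ÷ 111 g/mol = 1126 mol.
(b) As CaCO₃: 1126 mol × 100.1 g/mol = 112,700 g.
(b) Rise: 112,700 g / 1,070,000 L × 1000 = 105.4 mg/L.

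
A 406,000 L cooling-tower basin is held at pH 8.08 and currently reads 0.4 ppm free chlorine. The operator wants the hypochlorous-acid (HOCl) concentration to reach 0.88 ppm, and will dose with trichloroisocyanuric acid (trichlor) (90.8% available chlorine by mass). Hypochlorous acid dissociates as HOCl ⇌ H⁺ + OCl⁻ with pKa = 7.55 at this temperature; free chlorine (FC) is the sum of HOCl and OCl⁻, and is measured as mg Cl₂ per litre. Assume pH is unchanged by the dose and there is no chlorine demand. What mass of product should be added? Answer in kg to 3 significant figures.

[OCl⁻]/[HOCl] = 10^(pH − pKa) = 10^(8.08 − 7.55) = 3.388; fraction as HOCl = 1/(1 + 3.388) = 0.2279.
Free chlorine required for 0.88 ppm HOCl: 0.88 / 0.2279 = 3.862 ppm.
FC to add: 3.862 − 0.4 = 3.462 mg/L as Cl₂.
Cl₂ equivalent: 3.462 mg/L × 406,000 L = 1406 g.
Product at 90.8% available Cl: 1406 / 0.908 = 1548 g.

1.55 kg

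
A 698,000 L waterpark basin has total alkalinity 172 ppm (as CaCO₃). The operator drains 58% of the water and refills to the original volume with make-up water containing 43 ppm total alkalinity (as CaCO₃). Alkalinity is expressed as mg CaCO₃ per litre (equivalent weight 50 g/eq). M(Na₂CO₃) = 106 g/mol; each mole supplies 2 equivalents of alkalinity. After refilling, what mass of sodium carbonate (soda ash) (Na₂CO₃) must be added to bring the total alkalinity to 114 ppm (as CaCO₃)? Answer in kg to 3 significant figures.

12.4 kg

After draining 58% and refilling: 172 × 0.42 + 43 × 0.58 = 97.18 ppm.
Deficit to target: 114 − 97.18 = 16.82 mg/L.
As CaCO₃: 16.82 mg/L × 698,000 L = 11,740 g; ÷ 50 g/eq ÷ 2 = 117.4 mol Na₂CO₃.
Mass: 117.4 × 106 = 12,440 g.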